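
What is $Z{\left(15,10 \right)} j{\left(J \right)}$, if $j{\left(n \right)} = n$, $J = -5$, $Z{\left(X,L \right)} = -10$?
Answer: $50$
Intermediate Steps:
$Z{\left(15,10 \right)} j{\left(J \right)} = \left(-10\right) \left(-5\right) = 50$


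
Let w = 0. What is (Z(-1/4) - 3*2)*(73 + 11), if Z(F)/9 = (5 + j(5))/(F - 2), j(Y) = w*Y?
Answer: -2184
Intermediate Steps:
j(Y) = 0 (j(Y) = 0*Y = 0)
Z(F) = 45/(-2 + F) (Z(F) = 9*((5 + 0)/(F - 2)) = 9*(5/(-2 + F)) = 45/(-2 + F))
(Z(-1/4) - 3*2)*(73 + 11) = (45/(-2 - 1/4) - 3*2)*(73 + 11) = (45/(-2 - 1*¼) - 6)*84 = (45/(-2 - ¼) - 6)*84 = (45/(-9/4) - 6)*84 = (45*(-4/9) - 6)*84 = (-20 - 6)*84 = -26*84 = -2184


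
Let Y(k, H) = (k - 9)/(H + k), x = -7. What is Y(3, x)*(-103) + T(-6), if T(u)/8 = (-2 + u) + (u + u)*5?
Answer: -1397/2 ≈ -698.50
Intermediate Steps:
T(u) = -16 + 88*u (T(u) = 8*((-2 + u) + (u + u)*5) = 8*((-2 + u) + (2*u)*5) = 8*((-2 + u) + 10*u) = 8*(-2 + 11*u) = -16 + 88*u)
Y(k, H) = (-9 + k)/(H + k)
Y(3, x)*(-103) + T(-6) = ((-9 + 3)/(-7 + 3))*(-103) + (-16 + 88*(-6)) = (-6/(-4))*(-103) + (-16 - 528) = -1/4*(-6)*(-103) - 544 = (3/2)*(-103) - 544 = -309/2 - 544 = -1397/2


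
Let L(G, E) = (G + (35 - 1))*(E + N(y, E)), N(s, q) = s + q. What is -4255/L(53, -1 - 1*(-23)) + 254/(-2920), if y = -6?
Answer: -3316081/2413380 ≈ -1.3740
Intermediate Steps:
N(s, q) = q + s
L(G, E) = (-6 + 2*E)*(34 + G) (L(G, E) = (G + (35 - 1))*(E + (E - 6)) = (G + 34)*(E + (-6 + E)) = (34 + G)*(-6 + 2*E) = (-6 + 2*E)*(34 + G))
-4255/L(53, -1 - 1*(-23)) + 254/(-2920) = -4255/(-204 + 68*(-1 - 1*(-23)) + (-1 - 1*(-23))*53 + 53*(-6 + (-1 - 1*(-23)))) + 254/(-2920) = -4255/(-204 + 68*(-1 + 23) + (-1 + 23)*53 + 53*(-6 + (-1 + 23))) + 254*(-1/2920) = -4255/(-204 + 68*22 + 22*53 + 53*(-6 + 22)) - 127/1460 = -4255/(-204 + 1496 + 1166 + 53*16) - 127/1460 = -4255/(-204 + 1496 + 1166 + 848) - 127/1460 = -4255/3306 - 127/1460 = -3316081/2413380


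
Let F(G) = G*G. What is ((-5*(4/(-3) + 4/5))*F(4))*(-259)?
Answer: -33152/3 ≈ -11051.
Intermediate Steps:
F(G) = G²
((-5*(4/(-3) + 4/5))*F(4))*(-259) = (-5*(4/(-3) + 4/5)*4²)*(-259) = (-5*(4*(-⅓) + 4*(⅕))*16)*(-259) = (-5*(-4/3 + ⅘)*16)*(-259) = (-5*(-8/15)*16)*(-259) = ((8/3)*16)*(-259) = (128/3)*(-259) = -33152/3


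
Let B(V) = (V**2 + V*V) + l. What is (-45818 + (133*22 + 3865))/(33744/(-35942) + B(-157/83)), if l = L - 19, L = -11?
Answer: 4831629200913/2944363420 ≈ 1641.0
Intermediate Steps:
l = -30 (l = -11 - 19 = -30)
B(V) = -30 + 2*V**2 (B(V) = (V**2 + V*V) - 30 = (V**2 + V**2) - 30 = 2*V**2 - 30 = -30 + 2*V**2)
(-45818 + (133*22 + 3865))/(33744/(-35942) + B(-157/83)) = (-45818 + (133*22 + 3865))/(33744/(-35942) + (-30 + 2*(-157/83)**2)) = (-45818 + (2926 + 3865))/(33744*(-1/35942) + (-30 + 2*(-157*1/83)**2)) = (-45818 + 6791)/(-16872/17971 + (-30 + 2*(-157/83)**2)) = -39027/(-16872/17971 + (-30 + 2*(24649/6889))) = -39027/(-16872/17971 + (-30 + 49298/6889)) = -39027/(-16872/17971 - 157372/6889) = -39027/(-2944363420/123802219) = -39027*(-123802219/2944363420) = 4831629200913/2944363420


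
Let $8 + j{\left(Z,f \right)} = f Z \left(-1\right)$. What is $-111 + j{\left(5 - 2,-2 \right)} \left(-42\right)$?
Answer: $-27$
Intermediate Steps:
$j{\left(Z,f \right)} = -8 - Z f$ ($j{\left(Z,f \right)} = -8 + f Z \left(-1\right) = -8 + Z f \left(-1\right) = -8 - Z f$)
$-111 + j{\left(5 - 2,-2 \right)} \left(-42\right) = -111 + \left(-8 - \left(5 - 2\right) \left(-2\right)\right) \left(-42\right) = -111 + \left(-8 - 3 \left(-2\right)\right) \left(-42\right) = -111 + \left(-8 + 6\right) \left(-42\right) = -111 - -84 = -111 + 84 = -27$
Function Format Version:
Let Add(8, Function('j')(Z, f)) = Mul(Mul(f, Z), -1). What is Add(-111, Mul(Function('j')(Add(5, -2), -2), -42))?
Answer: -27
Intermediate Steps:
Function('j')(Z, f) = Add(-8, Mul(-1, Z, f)) (Function('j')(Z, f) = Add(-8, Mul(Mul(f, Z), -1)) = Add(-8, Mul(Mul(Z, f), -1)) = Add(-8, Mul(-1, Z, f)))
Add(-111, Mul(Function('j')(Add(5, -2), -2), -42)) = Add(-111, Mul(Add(-8, Mul(-1, Add(5, -2), -2)), -42)) = Add(-111, Mul(Add(-8, Mul(-1, 3, -2)), -42)) = Add(-111, Mul(Add(-8, 6), -42)) = Add(-111, Mul(-2, -42)) = Add(-111, 84) = -27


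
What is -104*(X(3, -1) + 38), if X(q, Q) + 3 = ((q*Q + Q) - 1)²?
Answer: -6240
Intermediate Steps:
X(q, Q) = -3 + (-1 + Q + Q*q)² (X(q, Q) = -3 + ((q*Q + Q) - 1)² = -3 + ((Q*q + Q) - 1)² = -3 + ((Q + Q*q) - 1)² = -3 + (-1 + Q + Q*q)²)
-104*(X(3, -1) + 38) = -104*((-3 + (-1 - 1 - 1*3)²) + 38) = -104*((-3 + (-1 - 1 - 3)²) + 38) = -104*((-3 + (-5)²) + 38) = -104*((-3 + 25) + 38) = -104*(22 + 38) = -104*60 = -6240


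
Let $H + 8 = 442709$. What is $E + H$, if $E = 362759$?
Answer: $805460$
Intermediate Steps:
$H = 442701$ ($H = -8 + 442709 = 442701$)
$E + H = 362759 + 442701 = 805460$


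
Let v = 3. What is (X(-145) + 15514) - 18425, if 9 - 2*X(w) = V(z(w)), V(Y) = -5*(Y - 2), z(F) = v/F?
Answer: -84435/29 ≈ -2911.6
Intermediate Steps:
z(F) = 3/F
V(Y) = 10 - 5*Y (V(Y) = -5*(-2 + Y) = 10 - 5*Y)
X(w) = -½ + 15/(2*w) (X(w) = 9/2 - (10 - 15/w)/2 = 9/2 + (-5 + 15/(2*w)) = -½ + 15/(2*w))
(X(-145) + 15514) - 18425 = ((½)*(15 - 1*(-145))/(-145) + 15514) - 18425 = ((½)*(-1/145)*(15 + 145) + 15514) - 18425 = ((½)*(-1/145)*160 + 15514) - 18425 = (-16/29 + 15514) - 18425 = 449890/29 - 18425 = -84435/29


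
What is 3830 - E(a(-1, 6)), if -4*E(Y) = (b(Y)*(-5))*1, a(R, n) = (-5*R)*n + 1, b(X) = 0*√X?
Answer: 3830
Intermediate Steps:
b(X) = 0
a(R, n) = 1 - 5*R*n (a(R, n) = -5*R*n + 1 = 1 - 5*R*n)
E(Y) = 0 (E(Y) = -0*(-5)/4 = -0 = -¼*0 = 0)
3830 - E(a(-1, 6)) = 3830 - 1*0 = 3830 + 0 = 3830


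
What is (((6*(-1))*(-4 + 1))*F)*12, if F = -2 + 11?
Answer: 1944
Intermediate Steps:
F = 9
(((6*(-1))*(-4 + 1))*F)*12 = (((6*(-1))*(-4 + 1))*9)*12 = (-6*(-3)*9)*12 = (18*9)*12 = 162*12 = 1944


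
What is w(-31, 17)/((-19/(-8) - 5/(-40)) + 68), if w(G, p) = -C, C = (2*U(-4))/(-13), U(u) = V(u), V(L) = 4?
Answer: 16/1833 ≈ 0.0087289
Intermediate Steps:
U(u) = 4
C = -8/13 (C = (2*4)/(-13) = 8*(-1/13) = -8/13 ≈ -0.61539)
w(G, p) = 8/13 (w(G, p) = -1*(-8/13) = 8/13)
w(-31, 17)/((-19/(-8) - 5/(-40)) + 68) = 8/(13*((-19/(-8) - 5/(-40)) + 68)) = 8/(13*((-19*(-⅛) - 5*(-1/40)) + 68)) = 8/(13*((19/8 + ⅛) + 68)) = 8/(13*(5/2 + 68)) = 8/(13*(141/2)) = (8/13)*(2/141) = 16/1833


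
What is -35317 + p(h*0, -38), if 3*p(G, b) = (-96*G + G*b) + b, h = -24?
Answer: -105989/3 ≈ -35330.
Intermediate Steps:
p(G, b) = -32*G + b/3 + G*b/3 (p(G, b) = ((-96*G + G*b) + b)/3 = (b - 96*G + G*b)/3 = -32*G + b/3 + G*b/3)
-35317 + p(h*0, -38) = -35317 + (-(-768)*0 + (⅓)*(-38) + (⅓)*(-24*0)*(-38)) = -35317 + (-32*0 - 38/3 + (⅓)*0*(-38)) = -35317 + (0 - 38/3 + 0) = -35317 - 38/3 = -105989/3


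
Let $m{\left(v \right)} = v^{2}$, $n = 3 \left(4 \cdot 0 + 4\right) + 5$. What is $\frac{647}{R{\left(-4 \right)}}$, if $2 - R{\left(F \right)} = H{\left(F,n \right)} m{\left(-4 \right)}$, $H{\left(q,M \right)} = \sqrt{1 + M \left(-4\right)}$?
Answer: $\frac{647}{8578} + \frac{2588 i \sqrt{67}}{4289} \approx 0.075426 + 4.9391 i$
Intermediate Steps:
$n = 17$ ($n = 3 \left(0 + 4\right) + 5 = 3 \cdot 4 + 5 = 12 + 5 = 17$)
$H{\left(q,M \right)} = \sqrt{1 - 4 M}$
$R{\left(F \right)} = 2 - 16 i \sqrt{67}$ ($R{\left(F \right)} = 2 - \sqrt{1 - 68} \left(-4\right)^{2} = 2 - \sqrt{1 - 68} \cdot 16 = 2 - \sqrt{-67} \cdot 16 = 2 - i \sqrt{67} \cdot 16 = 2 - 16 i \sqrt{67}$)
$\frac{647}{R{\left(-4 \right)}} = \frac{647}{2 - 16 i \sqrt{67}}$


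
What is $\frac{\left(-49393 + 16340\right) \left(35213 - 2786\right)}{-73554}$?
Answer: $\frac{357269877}{24518} \approx 14572.0$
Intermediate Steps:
$\frac{\left(-49393 + 16340\right) \left(35213 - 2786\right)}{-73554} = \left(-33053\right) 32427 \left(- \frac{1}{73554}\right) = \left(-1071809631\right) \left(- \frac{1}{73554}\right) = \frac{357269877}{24518}$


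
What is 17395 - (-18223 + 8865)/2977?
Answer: 51794273/2977 ≈ 17398.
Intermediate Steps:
17395 - (-18223 + 8865)/2977 = 17395 - (-9358)/2977 = 17395 - 1*(-9358/2977) = 17395 + 9358/2977 = 51794273/2977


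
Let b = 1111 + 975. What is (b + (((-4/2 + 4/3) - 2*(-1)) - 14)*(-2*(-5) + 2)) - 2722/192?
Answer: 184303/96 ≈ 1919.8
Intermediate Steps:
b = 2086
(b + (((-4/2 + 4/3) - 2*(-1)) - 14)*(-2*(-5) + 2)) - 2722/192 = (2086 + (((-4/2 + 4/3) - 2*(-1)) - 14)*(-2*(-5) + 2)) - 2722/192 = (2086 + (((-4*½ + 4*(⅓)) + 2) - 14)*(10 + 2)) - 2722*1/192 = (2086 + (((-2 + 4/3) + 2) - 14)*12) - 1361/96 = (2086 + ((-⅔ + 2) - 14)*12) - 1361/96 = (2086 + (4/3 - 14)*12) - 1361/96 = (2086 - 38/3*12) - 1361/96 = (2086 - 152) - 1361/96 = 1934 - 1361/96 = 184303/96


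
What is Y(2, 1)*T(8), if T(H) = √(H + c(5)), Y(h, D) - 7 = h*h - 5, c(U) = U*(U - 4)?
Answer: 6*√13 ≈ 21.633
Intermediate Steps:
c(U) = U*(-4 + U)
Y(h, D) = 2 + h² (Y(h, D) = 7 + (h*h - 5) = 7 + (h² - 5) = 7 + (-5 + h²) = 2 + h²)
T(H) = √(5 + H) (T(H) = √(H + 5*(-4 + 5)) = √(H + 5*1) = √(H + 5) = √(5 + H))
Y(2, 1)*T(8) = (2 + 2²)*√(5 + 8) = (2 + 4)*√13 = 6*√13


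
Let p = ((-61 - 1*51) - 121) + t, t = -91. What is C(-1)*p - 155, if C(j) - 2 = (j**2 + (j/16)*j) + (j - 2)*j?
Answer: -8477/4 ≈ -2119.3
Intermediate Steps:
p = -324 (p = ((-61 - 1*51) - 121) - 91 = ((-61 - 51) - 121) - 91 = (-112 - 121) - 91 = -233 - 91 = -324)
C(j) = 2 + 17*j**2/16 + j*(-2 + j) (C(j) = 2 + ((j**2 + (j/16)*j) + (j - 2)*j) = 2 + ((j**2 + (j*(1/16))*j) + (-2 + j)*j) = 2 + ((j**2 + (j/16)*j) + j*(-2 + j)) = 2 + ((j**2 + j**2/16) + j*(-2 + j)) = 2 + (17*j**2/16 + j*(-2 + j)) = 2 + 17*j**2/16 + j*(-2 + j))
C(-1)*p - 155 = (2 - 2*(-1) + (33/16)*(-1)**2)*(-324) - 155 = (2 + 2 + (33/16)*1)*(-324) - 155 = (2 + 2 + 33/16)*(-324) - 155 = (97/16)*(-324) - 155 = -7857/4 - 155 = -8477/4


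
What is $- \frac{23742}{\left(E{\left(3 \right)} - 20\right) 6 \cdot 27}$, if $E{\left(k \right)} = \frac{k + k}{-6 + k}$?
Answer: $\frac{1319}{198} \approx 6.6616$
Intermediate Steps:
$E{\left(k \right)} = \frac{2 k}{-6 + k}$
$- \frac{23742}{\left(E{\left(3 \right)} - 20\right) 6 \cdot 27} = - \frac{23742}{\left(2 \cdot 3 \frac{1}{-6 + 3} - 20\right) 6 \cdot 27} = - \frac{23742}{\left(2 \cdot 3 \frac{1}{-3} - 20\right) 162} = - \frac{23742}{\left(2 \cdot 3 \left(- \frac{1}{3}\right) - 20\right) 162} = - \frac{23742}{\left(-2 - 20\right) 162} = - \frac{23742}{\left(-22\right) 162} = - \frac{23742}{-3564} = \left(-23742\right) \left(- \frac{1}{3564}\right) = \frac{1319}{198}$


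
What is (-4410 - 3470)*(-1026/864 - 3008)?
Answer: 47424795/2 ≈ 2.3712e+7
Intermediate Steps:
(-4410 - 3470)*(-1026/864 - 3008) = -7880*(-1026*1/864 - 3008) = -7880*(-19/16 - 3008) = -7880*(-48147/16) = 47424795/2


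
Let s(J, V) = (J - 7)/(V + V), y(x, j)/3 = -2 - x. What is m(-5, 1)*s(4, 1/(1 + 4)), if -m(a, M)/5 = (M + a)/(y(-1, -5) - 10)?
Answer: 150/13 ≈ 11.538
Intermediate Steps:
y(x, j) = -6 - 3*x (y(x, j) = 3*(-2 - x) = -6 - 3*x)
s(J, V) = (-7 + J)/(2*V) (s(J, V) = (-7 + J)/((2*V)) = (-7 + J)*(1/(2*V)) = (-7 + J)/(2*V))
m(a, M) = 5*M/13 + 5*a/13 (m(a, M) = -5*(M + a)/((-6 - 3*(-1)) - 10) = -5*(M + a)/((-6 + 3) - 10) = -5*(M + a)/(-3 - 10) = -5*(M + a)/(-13) = -5*(M + a)*(-1)/13 = -5*(-M/13 - a/13) = 5*M/13 + 5*a/13)
m(-5, 1)*s(4, 1/(1 + 4)) = ((5/13)*1 + (5/13)*(-5))*((-7 + 4)/(2*(1/(1 + 4)))) = (5/13 - 25/13)*((½)*(-3)/1/5) = -10*(-3)/(13*⅕) = -10*5*(-3)/13 = -20/13*(-15/2) = 150/13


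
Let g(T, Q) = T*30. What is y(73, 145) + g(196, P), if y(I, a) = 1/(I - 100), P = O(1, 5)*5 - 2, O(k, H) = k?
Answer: 158759/27 ≈ 5880.0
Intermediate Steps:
P = 3 (P = 1*5 - 2 = 5 - 2 = 3)
y(I, a) = 1/(-100 + I)
g(T, Q) = 30*T
y(73, 145) + g(196, P) = 1/(-100 + 73) + 30*196 = 1/(-27) + 5880 = -1/27 + 5880 = 158759/27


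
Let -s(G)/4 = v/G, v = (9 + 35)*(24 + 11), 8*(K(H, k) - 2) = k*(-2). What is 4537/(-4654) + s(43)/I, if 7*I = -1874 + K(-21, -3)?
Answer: -10115911/23044818 ≈ -0.43897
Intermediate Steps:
K(H, k) = 2 - k/4 (K(H, k) = 2 + (k*(-2))/8 = 2 + (-2*k)/8 = 2 - k/4)
I = -7485/28 (I = (-1874 + (2 - 1/4*(-3)))/7 = (-1874 + (2 + 3/4))/7 = (-1874 + 11/4)/7 = (1/7)*(-7485/4) = -7485/28 ≈ -267.32)
v = 1540 (v = 44*35 = 1540)
s(G) = -6160/G
4537/(-4654) + s(43)/I = 4537/(-4654) + (-6160/43)/(-7485/28) = 4537*(-1/4654) - 6160*1/43*(-28/7485) = -349/358 - 6160/43*(-28/7485) = -349/358 + 34496/64371 = -10115911/23044818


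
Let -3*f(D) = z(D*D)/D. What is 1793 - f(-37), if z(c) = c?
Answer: 5342/3 ≈ 1780.7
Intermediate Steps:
f(D) = -D/3 (f(D) = -D*D/(3*D) = -D**2/(3*D) = -D/3)
1793 - f(-37) = 1793 - (-1)*(-37)/3 = 1793 - 1*37/3 = 1793 - 37/3 = 5342/3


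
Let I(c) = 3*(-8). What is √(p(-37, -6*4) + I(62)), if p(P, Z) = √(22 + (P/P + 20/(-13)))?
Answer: √(-4056 + 39*√403)/13 ≈ 4.4008*I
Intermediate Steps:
I(c) = -24
p(P, Z) = 3*√403/13 (p(P, Z) = √(22 + (1 + 20*(-1/13))) = √(22 + (1 - 20/13)) = √(22 - 7/13) = √(279/13) = 3*√403/13)
√(p(-37, -6*4) + I(62)) = √(3*√403/13 - 24) = √(-24 + 3*√403/13)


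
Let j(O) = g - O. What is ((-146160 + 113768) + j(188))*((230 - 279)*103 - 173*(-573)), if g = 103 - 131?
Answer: -3067825856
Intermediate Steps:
g = -28
j(O) = -28 - O
((-146160 + 113768) + j(188))*((230 - 279)*103 - 173*(-573)) = ((-146160 + 113768) + (-28 - 1*188))*((230 - 279)*103 - 173*(-573)) = (-32392 + (-28 - 188))*(-49*103 + 99129) = (-32392 - 216)*(-5047 + 99129) = -32608*94082 = -3067825856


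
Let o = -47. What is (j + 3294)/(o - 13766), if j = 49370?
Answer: -52664/13813 ≈ -3.8126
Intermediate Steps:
(j + 3294)/(o - 13766) = (49370 + 3294)/(-47 - 13766) = 52664/(-13813) = 52664*(-1/13813) = -52664/13813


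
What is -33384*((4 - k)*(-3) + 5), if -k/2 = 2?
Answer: 634296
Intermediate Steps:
k = -4 (k = -2*2 = -4)
-33384*((4 - k)*(-3) + 5) = -33384*((4 - 1*(-4))*(-3) + 5) = -33384*((4 + 4)*(-3) + 5) = -33384*(8*(-3) + 5) = -33384*(-24 + 5) = -33384*(-19) = 634296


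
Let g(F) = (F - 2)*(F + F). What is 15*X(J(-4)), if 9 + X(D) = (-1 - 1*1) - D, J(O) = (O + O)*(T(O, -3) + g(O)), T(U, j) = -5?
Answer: 4995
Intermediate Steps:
g(F) = 2*F*(-2 + F) (g(F) = (-2 + F)*(2*F) = 2*F*(-2 + F))
J(O) = 2*O*(-5 + 2*O*(-2 + O)) (J(O) = (O + O)*(-5 + 2*O*(-2 + O)) = (2*O)*(-5 + 2*O*(-2 + O)) = 2*O*(-5 + 2*O*(-2 + O)))
X(D) = -11 - D (X(D) = -9 + ((-1 - 1*1) - D) = -9 + ((-1 - 1) - D) = -9 + (-2 - D) = -11 - D)
15*X(J(-4)) = 15*(-11 - 2*(-4)*(-5 + 2*(-4)*(-2 - 4))) = 15*(-11 - 2*(-4)*(-5 + 2*(-4)*(-6))) = 15*(-11 - 2*(-4)*(-5 + 48)) = 15*(-11 - 2*(-4)*43) = 15*(-11 - 1*(-344)) = 15*(-11 + 344) = 15*333 = 4995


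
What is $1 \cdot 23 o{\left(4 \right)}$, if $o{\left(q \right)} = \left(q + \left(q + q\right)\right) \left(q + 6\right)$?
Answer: $2760$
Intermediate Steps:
$o{\left(q \right)} = 3 q \left(6 + q\right)$ ($o{\left(q \right)} = \left(q + 2 q\right) \left(6 + q\right) = 3 q \left(6 + q\right)$)
$1 \cdot 23 o{\left(4 \right)} = 1 \cdot 23 \cdot 3 \cdot 4 \left(6 + 4\right) = 23 \cdot 3 \cdot 4 \cdot 10 = 23 \cdot 120 = 2760$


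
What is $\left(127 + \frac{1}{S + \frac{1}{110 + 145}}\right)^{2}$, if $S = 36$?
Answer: $\frac{1360120402564}{84290761} \approx 16136.0$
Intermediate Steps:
$\left(127 + \frac{1}{S + \frac{1}{110 + 145}}\right)^{2} = \left(127 + \frac{1}{36 + \frac{1}{110 + 145}}\right)^{2} = \left(127 + \frac{1}{36 + \frac{1}{255}}\right)^{2} = \left(127 + \frac{1}{\frac{9181}{255}}\right)^{2} = \left(127 + \frac{255}{9181}\right)^{2} = \left(\frac{1166242}{9181}\right)^{2} = \frac{1360120402564}{84290761}$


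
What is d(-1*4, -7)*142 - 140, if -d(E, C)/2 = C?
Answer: 1848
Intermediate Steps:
d(E, C) = -2*C
d(-1*4, -7)*142 - 140 = -2*(-7)*142 - 140 = 14*142 - 140 = 1988 - 140 = 1848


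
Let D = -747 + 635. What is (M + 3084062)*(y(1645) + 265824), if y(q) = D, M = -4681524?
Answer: -424464822944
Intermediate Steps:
D = -112
y(q) = -112
(M + 3084062)*(y(1645) + 265824) = (-4681524 + 3084062)*(-112 + 265824) = -1597462*265712 = -424464822944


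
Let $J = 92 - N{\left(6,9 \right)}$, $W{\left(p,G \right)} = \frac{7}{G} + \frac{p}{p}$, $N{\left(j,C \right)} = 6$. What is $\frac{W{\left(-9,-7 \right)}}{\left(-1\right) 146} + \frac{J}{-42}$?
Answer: $- \frac{43}{21} \approx -2.0476$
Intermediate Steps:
$W{\left(p,G \right)} = 1 + \frac{7}{G}$ ($W{\left(p,G \right)} = \frac{7}{G} + 1 = 1 + \frac{7}{G}$)
$J = 86$ ($J = 92 - 6 = 86$)
$\frac{W{\left(-9,-7 \right)}}{\left(-1\right) 146} + \frac{J}{-42} = \frac{\frac{1}{-7} \left(7 - 7\right)}{\left(-1\right) 146} + \frac{86}{-42} = \frac{\left(- \frac{1}{7}\right) 0}{-146} + 86 \left(- \frac{1}{42}\right) = 0 \left(- \frac{1}{146}\right) - \frac{43}{21} = 0 - \frac{43}{21} = - \frac{43}{21}$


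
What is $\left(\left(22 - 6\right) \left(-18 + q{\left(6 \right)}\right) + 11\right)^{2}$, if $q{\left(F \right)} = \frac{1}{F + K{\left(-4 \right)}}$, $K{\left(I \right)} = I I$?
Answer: $\frac{9235521}{121} \approx 76327.0$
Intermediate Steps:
$K{\left(I \right)} = I^{2}$
$q{\left(F \right)} = \frac{1}{16 + F}$ ($q{\left(F \right)} = \frac{1}{F + \left(-4\right)^{2}} = \frac{1}{F + 16} = \frac{1}{16 + F}$)
$\left(\left(22 - 6\right) \left(-18 + q{\left(6 \right)}\right) + 11\right)^{2} = \left(\left(22 - 6\right) \left(-18 + \frac{1}{16 + 6}\right) + 11\right)^{2} = \left(16 \left(-18 + \frac{1}{22}\right) + 11\right)^{2} = \left(16 \left(- \frac{395}{22}\right) + 11\right)^{2} = \left(- \frac{3160}{11} + 11\right)^{2} = \left(- \frac{3039}{11}\right)^{2} = \frac{9235521}{121}$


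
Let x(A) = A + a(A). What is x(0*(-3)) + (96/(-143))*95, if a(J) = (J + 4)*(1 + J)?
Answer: -8548/143 ≈ -59.776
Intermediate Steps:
a(J) = (1 + J)*(4 + J) (a(J) = (4 + J)*(1 + J) = (1 + J)*(4 + J))
x(A) = 4 + A² + 6*A (x(A) = A + (4 + A² + 5*A) = 4 + A² + 6*A)
x(0*(-3)) + (96/(-143))*95 = (4 + (0*(-3))² + 6*(0*(-3))) + (96/(-143))*95 = (4 + 0² + 6*0) + (96*(-1/143))*95 = (4 + 0 + 0) - 96/143*95 = 4 - 9120/143 = -8548/143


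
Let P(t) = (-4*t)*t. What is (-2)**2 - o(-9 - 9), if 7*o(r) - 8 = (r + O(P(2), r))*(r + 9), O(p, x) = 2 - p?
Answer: 20/7 ≈ 2.8571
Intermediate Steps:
P(t) = -4*t**2
o(r) = 8/7 + (9 + r)*(18 + r)/7 (o(r) = 8/7 + ((r + (2 - (-4)*2**2))*(r + 9))/7 = 8/7 + ((r + (2 - (-4)*4))*(9 + r))/7 = 8/7 + ((r + (2 - 1*(-16)))*(9 + r))/7 = 8/7 + ((r + (2 + 16))*(9 + r))/7 = 8/7 + ((r + 18)*(9 + r))/7 = 8/7 + ((18 + r)*(9 + r))/7 = 8/7 + ((9 + r)*(18 + r))/7 = 8/7 + (9 + r)*(18 + r)/7)
(-2)**2 - o(-9 - 9) = (-2)**2 - (170/7 + (-9 - 9)**2/7 + 27*(-9 - 9)/7) = 4 - (170/7 + (1/7)*(-18)**2 + (27/7)*(-18)) = 4 - (170/7 + (1/7)*324 - 486/7) = 4 - (170/7 + 324/7 - 486/7) = 4 - 1*8/7 = 4 - 8/7 = 20/7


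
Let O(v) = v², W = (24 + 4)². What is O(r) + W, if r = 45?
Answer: 2809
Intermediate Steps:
W = 784 (W = 28² = 784)
O(r) + W = 45² + 784 = 2025 + 784 = 2809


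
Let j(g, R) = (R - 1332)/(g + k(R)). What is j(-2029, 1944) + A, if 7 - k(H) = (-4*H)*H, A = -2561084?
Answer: -6451593410206/2519087 ≈ -2.5611e+6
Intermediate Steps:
k(H) = 7 + 4*H² (k(H) = 7 - (-4*H)*H = 7 - (-4)*H² = 7 + 4*H²)
j(g, R) = (-1332 + R)/(7 + g + 4*R²) (j(g, R) = (R - 1332)/(g + (7 + 4*R²)) = (-1332 + R)/(7 + g + 4*R²))
j(-2029, 1944) + A = (-1332 + 1944)/(7 - 2029 + 4*1944²) - 2561084 = 612/(7 - 2029 + 4*3779136) - 2561084 = 612/(7 - 2029 + 15116544) - 2561084 = 612/15114522 - 2561084 = (1/15114522)*612 - 2561084 = 102/2519087 - 2561084 = -6451593410206/2519087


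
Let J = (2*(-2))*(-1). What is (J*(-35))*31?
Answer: -4340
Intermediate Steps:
J = 4 (J = -4*(-1) = 4)
(J*(-35))*31 = (4*(-35))*31 = -140*31 = -4340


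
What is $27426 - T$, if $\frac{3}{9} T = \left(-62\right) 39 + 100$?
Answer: $34380$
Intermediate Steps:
$T = -6954$ ($T = 3 \left(\left(-62\right) 39 + 100\right) = 3 \left(-2418 + 100\right) = 3 \left(-2318\right) = -6954$)
$27426 - T = 27426 - -6954 = 27426 + 6954 = 34380$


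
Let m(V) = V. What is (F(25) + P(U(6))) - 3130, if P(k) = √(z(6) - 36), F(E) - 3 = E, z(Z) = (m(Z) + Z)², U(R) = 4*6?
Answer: -3102 + 6*√3 ≈ -3091.6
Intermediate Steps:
U(R) = 24
z(Z) = 4*Z² (z(Z) = (Z + Z)² = (2*Z)² = 4*Z²)
F(E) = 3 + E
P(k) = 6*√3 (P(k) = √(4*6² - 36) = √(4*36 - 36) = √(144 - 36) = √108 = 6*√3)
(F(25) + P(U(6))) - 3130 = ((3 + 25) + 6*√3) - 3130 = (28 + 6*√3) - 3130 = -3102 + 6*√3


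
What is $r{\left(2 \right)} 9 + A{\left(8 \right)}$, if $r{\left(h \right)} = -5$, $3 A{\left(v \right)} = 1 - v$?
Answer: $- \frac{142}{3} \approx -47.333$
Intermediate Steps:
$A{\left(v \right)} = \frac{1}{3} - \frac{v}{3}$ ($A{\left(v \right)} = \frac{1 - v}{3} = \frac{1}{3} - \frac{v}{3}$)
$r{\left(2 \right)} 9 + A{\left(8 \right)} = \left(-5\right) 9 + \left(\frac{1}{3} - \frac{8}{3}\right) = -45 + \left(\frac{1}{3} - \frac{8}{3}\right) = -45 - \frac{7}{3} = - \frac{142}{3}$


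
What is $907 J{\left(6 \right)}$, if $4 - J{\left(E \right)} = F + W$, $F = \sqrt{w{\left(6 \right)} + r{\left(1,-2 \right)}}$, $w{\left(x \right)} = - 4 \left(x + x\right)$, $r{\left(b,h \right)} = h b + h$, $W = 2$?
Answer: $1814 - 1814 i \sqrt{13} \approx 1814.0 - 6540.5 i$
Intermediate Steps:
$r{\left(b,h \right)} = h + b h$ ($r{\left(b,h \right)} = b h + h = h + b h$)
$w{\left(x \right)} = - 8 x$ ($w{\left(x \right)} = - 4 \cdot 2 x = - 8 x$)
$F = 2 i \sqrt{13}$ ($F = \sqrt{\left(-8\right) 6 - 2 \left(1 + 1\right)} = \sqrt{-48 - 4} = \sqrt{-52} = 2 i \sqrt{13} \approx 7.2111 i$)
$J{\left(E \right)} = 2 - 2 i \sqrt{13}$ ($J{\left(E \right)} = 4 - \left(2 i \sqrt{13} + 2\right) = 4 - \left(2 + 2 i \sqrt{13}\right) = 2 - 2 i \sqrt{13}$)
$907 J{\left(6 \right)} = 907 \left(2 - 2 i \sqrt{13}\right) = 1814 - 1814 i \sqrt{13}$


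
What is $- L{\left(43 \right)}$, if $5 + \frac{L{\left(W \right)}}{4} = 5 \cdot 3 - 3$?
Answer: $-28$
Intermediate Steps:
$L{\left(W \right)} = 28$ ($L{\left(W \right)} = -20 + 4 \left(5 \cdot 3 - 3\right) = -20 + 4 \left(15 - 3\right) = -20 + 4 \cdot 12 = -20 + 48 = 28$)
$- L{\left(43 \right)} = \left(-1\right) 28 = -28$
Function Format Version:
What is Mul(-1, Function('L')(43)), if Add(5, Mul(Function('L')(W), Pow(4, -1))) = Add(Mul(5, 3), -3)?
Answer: -28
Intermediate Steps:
Function('L')(W) = 28 (Function('L')(W) = Add(-20, Mul(4, Add(Mul(5, 3), -3))) = Add(-20, Mul(4, Add(15, -3))) = Add(-20, Mul(4, 12)) = Add(-20, 48) = 28)
Mul(-1, Function('L')(43)) = Mul(-1, 28) = -28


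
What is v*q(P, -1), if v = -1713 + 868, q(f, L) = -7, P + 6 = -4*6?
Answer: 5915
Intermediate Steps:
P = -30 (P = -6 - 4*6 = -6 - 24 = -30)
v = -845
v*q(P, -1) = -845*(-7) = 5915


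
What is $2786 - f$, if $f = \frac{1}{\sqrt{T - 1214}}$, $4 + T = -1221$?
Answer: $2786 + \frac{i \sqrt{271}}{813} \approx 2786.0 + 0.020249 i$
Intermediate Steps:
$T = -1225$ ($T = -4 - 1221 = -1225$)
$f = - \frac{i \sqrt{271}}{813}$ ($f = \frac{1}{\sqrt{-1225 - 1214}} = \frac{1}{\sqrt{-2439}} = \frac{1}{3 i \sqrt{271}} = - \frac{i \sqrt{271}}{813} \approx - 0.020249 i$)
$2786 - f = 2786 - - \frac{i \sqrt{271}}{813} = 2786 + \frac{i \sqrt{271}}{813}$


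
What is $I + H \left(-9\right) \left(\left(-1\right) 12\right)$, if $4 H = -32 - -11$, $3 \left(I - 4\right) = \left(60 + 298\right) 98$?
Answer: $\frac{33395}{3} \approx 11132.0$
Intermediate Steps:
$I = \frac{35096}{3}$ ($I = 4 + \frac{\left(60 + 298\right) 98}{3} = 4 + \frac{358 \cdot 98}{3} = 4 + \frac{1}{3} \cdot 35084 = 4 + \frac{35084}{3} = \frac{35096}{3} \approx 11699.0$)
$H = - \frac{21}{4}$ ($H = \frac{-32 - -11}{4} = \frac{-32 + 11}{4} = \frac{1}{4} \left(-21\right) = - \frac{21}{4} \approx -5.25$)
$I + H \left(-9\right) \left(\left(-1\right) 12\right) = \frac{35096}{3} + \left(- \frac{21}{4}\right) \left(-9\right) \left(\left(-1\right) 12\right) = \frac{35096}{3} + \frac{189}{4} \left(-12\right) = \frac{35096}{3} - 567 = \frac{33395}{3}$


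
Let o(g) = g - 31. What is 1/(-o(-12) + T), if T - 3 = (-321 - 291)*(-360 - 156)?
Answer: 1/315838 ≈ 3.1662e-6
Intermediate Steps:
o(g) = -31 + g
T = 315795 (T = 3 + (-321 - 291)*(-360 - 156) = 3 - 612*(-516) = 3 + 315792 = 315795)
1/(-o(-12) + T) = 1/(-(-31 - 12) + 315795) = 1/(-1*(-43) + 315795) = 1/(43 + 315795) = 1/315838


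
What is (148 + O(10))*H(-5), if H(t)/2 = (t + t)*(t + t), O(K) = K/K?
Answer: 29800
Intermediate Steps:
O(K) = 1
H(t) = 8*t² (H(t) = 2*((t + t)*(t + t)) = 2*((2*t)*(2*t)) = 2*(4*t²) = 8*t²)
(148 + O(10))*H(-5) = (148 + 1)*(8*(-5)²) = 149*(8*25) = 149*200 = 29800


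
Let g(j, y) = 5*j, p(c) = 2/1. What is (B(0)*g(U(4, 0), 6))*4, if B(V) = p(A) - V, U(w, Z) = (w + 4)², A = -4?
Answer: 2560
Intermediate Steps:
p(c) = 2 (p(c) = 2*1 = 2)
U(w, Z) = (4 + w)²
B(V) = 2 - V
(B(0)*g(U(4, 0), 6))*4 = ((2 - 1*0)*(5*(4 + 4)²))*4 = ((2 + 0)*(5*8²))*4 = (2*(5*64))*4 = (2*320)*4 = 640*4 = 2560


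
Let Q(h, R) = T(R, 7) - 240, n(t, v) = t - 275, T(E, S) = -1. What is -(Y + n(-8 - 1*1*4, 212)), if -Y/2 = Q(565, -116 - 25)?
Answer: -195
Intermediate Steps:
n(t, v) = -275 + t
Q(h, R) = -241 (Q(h, R) = -1 - 240 = -241)
Y = 482 (Y = -2*(-241) = 482)
-(Y + n(-8 - 1*1*4, 212)) = -(482 + (-275 + (-8 - 1*1*4))) = -(482 + (-275 + (-8 - 1*4))) = -(482 + (-275 + (-8 - 4))) = -(482 + (-275 - 12)) = -(482 - 287) = -1*195 = -195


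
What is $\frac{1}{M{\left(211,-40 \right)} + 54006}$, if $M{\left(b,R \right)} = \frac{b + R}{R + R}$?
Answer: $\frac{80}{4320309} \approx 1.8517 \cdot 10^{-5}$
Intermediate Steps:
$M{\left(b,R \right)} = \frac{R + b}{2 R}$
$\frac{1}{M{\left(211,-40 \right)} + 54006} = \frac{1}{\frac{-40 + 211}{2 \left(-40\right)} + 54006} = \frac{1}{\frac{1}{2} \left(- \frac{1}{40}\right) 171 + 54006} = \frac{1}{- \frac{171}{80} + 54006} = \frac{1}{\frac{4320309}{80}} = \frac{80}{4320309}$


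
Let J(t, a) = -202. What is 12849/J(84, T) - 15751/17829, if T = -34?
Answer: -232266523/3601458 ≈ -64.492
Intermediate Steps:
12849/J(84, T) - 15751/17829 = 12849/(-202) - 15751/17829 = 12849*(-1/202) - 15751*1/17829 = -12849/202 - 15751/17829 = -232266523/3601458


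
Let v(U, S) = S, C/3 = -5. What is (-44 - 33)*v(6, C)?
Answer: 1155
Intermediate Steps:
C = -15 (C = 3*(-5) = -15)
(-44 - 33)*v(6, C) = (-44 - 33)*(-15) = -77*(-15) = 1155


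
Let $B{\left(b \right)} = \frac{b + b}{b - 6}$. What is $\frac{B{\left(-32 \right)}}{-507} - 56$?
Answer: $- \frac{539480}{9633} \approx -56.003$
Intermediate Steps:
$B{\left(b \right)} = \frac{2 b}{-6 + b}$
$\frac{B{\left(-32 \right)}}{-507} - 56 = \frac{2 \left(-32\right) \frac{1}{-6 - 32}}{-507} - 56 = 2 \left(-32\right) \frac{1}{-38} \left(- \frac{1}{507}\right) - 56 = 2 \left(-32\right) \left(- \frac{1}{38}\right) \left(- \frac{1}{507}\right) - 56 = \frac{32}{19} \left(- \frac{1}{507}\right) - 56 = - \frac{32}{9633} - 56 = - \frac{539480}{9633}$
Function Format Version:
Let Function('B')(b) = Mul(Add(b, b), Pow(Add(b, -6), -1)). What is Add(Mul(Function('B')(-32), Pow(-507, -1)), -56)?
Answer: Rational(-539480, 9633) ≈ -56.003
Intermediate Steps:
Function('B')(b) = Mul(2, b, Pow(Add(-6, b), -1)) (Function('B')(b) = Mul(Mul(2, b), Pow(Add(-6, b), -1)) = Mul(2, b, Pow(Add(-6, b), -1)))
Add(Mul(Function('B')(-32), Pow(-507, -1)), -56) = Add(Mul(Mul(2, -32, Pow(Add(-6, -32), -1)), Pow(-507, -1)), -56) = Add(Mul(Mul(2, -32, Pow(-38, -1)), Rational(-1, 507)), -56) = Add(Mul(Mul(2, -32, Rational(-1, 38)), Rational(-1, 507)), -56) = Add(Mul(Rational(32, 19), Rational(-1, 507)), -56) = Add(Rational(-32, 9633), -56) = Rational(-539480, 9633)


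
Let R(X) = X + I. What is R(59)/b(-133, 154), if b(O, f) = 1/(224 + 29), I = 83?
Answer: 35926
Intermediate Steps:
b(O, f) = 1/253
R(X) = 83 + X (R(X) = X + 83 = 83 + X)
R(59)/b(-133, 154) = (83 + 59)/(1/253) = 142*253 = 35926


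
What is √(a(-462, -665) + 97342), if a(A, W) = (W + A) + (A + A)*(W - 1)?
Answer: √711599 ≈ 843.56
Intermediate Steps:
a(A, W) = A + W + 2*A*(-1 + W) (a(A, W) = (A + W) + (2*A)*(-1 + W) = (A + W) + 2*A*(-1 + W) = A + W + 2*A*(-1 + W))
√(a(-462, -665) + 97342) = √((-665 - 1*(-462) + 2*(-462)*(-665)) + 97342) = √((-665 + 462 + 614460) + 97342) = √(614257 + 97342) = √711599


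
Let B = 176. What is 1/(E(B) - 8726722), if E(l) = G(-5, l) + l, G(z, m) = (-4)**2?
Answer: -1/8726530 ≈ -1.1459e-7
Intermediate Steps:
G(z, m) = 16
E(l) = 16 + l
1/(E(B) - 8726722) = 1/((16 + 176) - 8726722) = 1/(192 - 8726722) = 1/(-8726530) = -1/8726530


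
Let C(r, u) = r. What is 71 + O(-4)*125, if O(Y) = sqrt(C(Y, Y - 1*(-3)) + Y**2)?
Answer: 71 + 250*sqrt(3) ≈ 504.01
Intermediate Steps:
O(Y) = sqrt(Y + Y**2)
71 + O(-4)*125 = 71 + sqrt(-4*(1 - 4))*125 = 71 + sqrt(-4*(-3))*125 = 71 + sqrt(12)*125 = 71 + (2*sqrt(3))*125 = 71 + 250*sqrt(3)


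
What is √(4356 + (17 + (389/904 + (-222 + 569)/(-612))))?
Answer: √2323716407582/23052 ≈ 66.128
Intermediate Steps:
√(4356 + (17 + (389/904 + (-222 + 569)/(-612)))) = √(4356 + (17 + (389*(1/904) + 347*(-1/612)))) = √(4356 + (17 + (389/904 - 347/612))) = √(4356 + (17 - 18905/138312)) = √(4356 + 2332399/138312) = √(604819471/138312) = √2323716407582/23052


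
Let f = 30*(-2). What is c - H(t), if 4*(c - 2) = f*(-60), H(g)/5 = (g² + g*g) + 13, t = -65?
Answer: -41413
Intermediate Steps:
f = -60
H(g) = 65 + 10*g² (H(g) = 5*((g² + g*g) + 13) = 5*((g² + g²) + 13) = 5*(2*g² + 13) = 5*(13 + 2*g²) = 65 + 10*g²)
c = 902 (c = 2 + (-60*(-60))/4 = 2 + (¼)*3600 = 2 + 900 = 902)
c - H(t) = 902 - (65 + 10*(-65)²) = 902 - (65 + 10*4225) = 902 - (65 + 42250) = 902 - 1*42315 = 902 - 42315 = -41413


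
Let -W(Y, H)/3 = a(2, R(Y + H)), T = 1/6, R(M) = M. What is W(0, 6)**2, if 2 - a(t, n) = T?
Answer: 121/4 ≈ 30.250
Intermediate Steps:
T = 1/6 ≈ 0.16667
a(t, n) = 11/6 (a(t, n) = 2 - 1*1/6 = 2 - 1/6 = 11/6)
W(Y, H) = -11/2 (W(Y, H) = -3*11/6 = -11/2)
W(0, 6)**2 = (-11/2)**2 = 121/4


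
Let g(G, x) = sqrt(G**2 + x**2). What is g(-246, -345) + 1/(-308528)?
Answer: -1/308528 + 3*sqrt(19949) ≈ 423.72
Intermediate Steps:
g(-246, -345) + 1/(-308528) = sqrt((-246)**2 + (-345)**2) + 1/(-308528) = sqrt(60516 + 119025) - 1/308528 = sqrt(179541) - 1/308528 = 3*sqrt(19949) - 1/308528 = -1/308528 + 3*sqrt(19949)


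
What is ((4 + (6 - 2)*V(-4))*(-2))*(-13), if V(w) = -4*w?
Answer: 1768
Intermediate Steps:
((4 + (6 - 2)*V(-4))*(-2))*(-13) = ((4 + (6 - 2)*(-4*(-4)))*(-2))*(-13) = ((4 + 4*16)*(-2))*(-13) = ((4 + 64)*(-2))*(-13) = (68*(-2))*(-13) = -136*(-13) = 1768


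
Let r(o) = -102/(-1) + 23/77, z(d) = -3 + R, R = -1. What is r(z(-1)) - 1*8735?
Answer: -664718/77 ≈ -8632.7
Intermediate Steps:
z(d) = -4 (z(d) = -3 - 1 = -4)
r(o) = 7877/77 (r(o) = -102*(-1) + 23*(1/77) = 102 + 23/77 = 7877/77)
r(z(-1)) - 1*8735 = 7877/77 - 1*8735 = 7877/77 - 8735 = -664718/77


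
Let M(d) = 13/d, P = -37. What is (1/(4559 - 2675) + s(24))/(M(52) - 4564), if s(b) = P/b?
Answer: 5807/17196210 ≈ 0.00033769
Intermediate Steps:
s(b) = -37/b
(1/(4559 - 2675) + s(24))/(M(52) - 4564) = (1/(4559 - 2675) - 37/24)/(13/52 - 4564) = (1/1884 - 37*1/24)/(13*(1/52) - 4564) = (1/1884 - 37/24)/(1/4 - 4564) = -5807/(3768*(-18255/4)) = -5807/3768*(-4/18255) = 5807/17196210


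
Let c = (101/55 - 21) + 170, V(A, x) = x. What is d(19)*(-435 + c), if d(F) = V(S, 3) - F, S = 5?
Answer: 250064/55 ≈ 4546.6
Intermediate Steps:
d(F) = 3 - F
c = 8296/55 (c = (101*(1/55) - 21) + 170 = (101/55 - 21) + 170 = -1054/55 + 170 = 8296/55 ≈ 150.84)
d(19)*(-435 + c) = (3 - 1*19)*(-435 + 8296/55) = (3 - 19)*(-15629/55) = -16*(-15629/55) = 250064/55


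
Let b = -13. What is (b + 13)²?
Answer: 0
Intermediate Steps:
(b + 13)² = (-13 + 13)² = 0² = 0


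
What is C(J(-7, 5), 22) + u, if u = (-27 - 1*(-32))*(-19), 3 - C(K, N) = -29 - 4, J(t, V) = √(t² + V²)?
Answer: -59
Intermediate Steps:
J(t, V) = √(V² + t²)
C(K, N) = 36 (C(K, N) = 3 - (-29 - 4) = 3 - 1*(-33) = 3 + 33 = 36)
u = -95 (u = (-27 + 32)*(-19) = 5*(-19) = -95)
C(J(-7, 5), 22) + u = 36 - 95 = -59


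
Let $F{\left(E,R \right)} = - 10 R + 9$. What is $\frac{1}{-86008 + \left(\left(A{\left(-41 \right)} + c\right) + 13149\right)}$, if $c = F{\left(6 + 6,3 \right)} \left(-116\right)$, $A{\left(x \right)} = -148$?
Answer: $- \frac{1}{70571} \approx -1.417 \cdot 10^{-5}$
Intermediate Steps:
$F{\left(E,R \right)} = 9 - 10 R$
$c = 2436$ ($c = \left(9 - 30\right) \left(-116\right) = \left(-21\right) \left(-116\right) = 2436$)
$\frac{1}{-86008 + \left(\left(A{\left(-41 \right)} + c\right) + 13149\right)} = \frac{1}{-86008 + \left(\left(-148 + 2436\right) + 13149\right)} = \frac{1}{-86008 + \left(2288 + 13149\right)} = \frac{1}{-86008 + 15437} = \frac{1}{-70571} = - \frac{1}{70571}$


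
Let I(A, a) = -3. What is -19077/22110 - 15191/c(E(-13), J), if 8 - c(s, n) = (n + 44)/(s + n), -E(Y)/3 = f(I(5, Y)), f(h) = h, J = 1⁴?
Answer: -223959853/51590 ≈ -4341.1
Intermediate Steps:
J = 1
E(Y) = 9 (E(Y) = -3*(-3) = 9)
c(s, n) = 8 - (44 + n)/(n + s) (c(s, n) = 8 - (n + 44)/(s + n) = 8 - (44 + n)/(n + s))
-19077/22110 - 15191/c(E(-13), J) = -19077/22110 - 15191*(1 + 9)/(-44 + 7*1 + 8*9) = -19077*1/22110 - 15191*10/(-44 + 7 + 72) = -6359/7370 - 15191/((⅒)*35) = -6359/7370 - 15191/7/2 = -6359/7370 - 15191*2/7 = -6359/7370 - 30382/7 = -223959853/51590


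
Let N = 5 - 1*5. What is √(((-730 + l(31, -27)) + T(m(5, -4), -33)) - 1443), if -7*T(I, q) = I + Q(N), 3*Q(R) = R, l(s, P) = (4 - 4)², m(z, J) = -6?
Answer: I*√106435/7 ≈ 46.606*I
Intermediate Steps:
N = 0 (N = 5 - 5 = 0)
l(s, P) = 0 (l(s, P) = 0² = 0)
Q(R) = R/3
T(I, q) = -I/7 (T(I, q) = -(I + (⅓)*0)/7 = -(I + 0)/7 = -I/7)
√(((-730 + l(31, -27)) + T(m(5, -4), -33)) - 1443) = √(((-730 + 0) - ⅐*(-6)) - 1443) = √((-730 + 6/7) - 1443) = √(-5104/7 - 1443) = √(-15205/7) = I*√106435/7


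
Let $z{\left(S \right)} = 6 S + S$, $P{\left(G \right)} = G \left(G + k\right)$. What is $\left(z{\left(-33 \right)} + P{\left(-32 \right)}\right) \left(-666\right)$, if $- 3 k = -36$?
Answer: $-272394$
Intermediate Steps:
$k = 12$ ($k = \left(- \frac{1}{3}\right) \left(-36\right) = 12$)
$P{\left(G \right)} = G \left(12 + G\right)$ ($P{\left(G \right)} = G \left(G + 12\right) = G \left(12 + G\right)$)
$z{\left(S \right)} = 7 S$
$\left(z{\left(-33 \right)} + P{\left(-32 \right)}\right) \left(-666\right) = \left(7 \left(-33\right) - 32 \left(12 - 32\right)\right) \left(-666\right) = \left(-231 - -640\right) \left(-666\right) = \left(-231 + 640\right) \left(-666\right) = 409 \left(-666\right) = -272394$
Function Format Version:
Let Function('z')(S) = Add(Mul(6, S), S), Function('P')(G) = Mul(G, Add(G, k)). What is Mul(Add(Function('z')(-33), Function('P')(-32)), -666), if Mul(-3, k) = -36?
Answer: -272394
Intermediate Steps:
k = 12 (k = Mul(Rational(-1, 3), -36) = 12)
Function('P')(G) = Mul(G, Add(12, G)) (Function('P')(G) = Mul(G, Add(G, 12)) = Mul(G, Add(12, G)))
Function('z')(S) = Mul(7, S)
Mul(Add(Function('z')(-33), Function('P')(-32)), -666) = Mul(Add(Mul(7, -33), Mul(-32, Add(12, -32))), -666) = Mul(Add(-231, Mul(-32, -20)), -666) = Mul(Add(-231, 640), -666) = Mul(409, -666) = -272394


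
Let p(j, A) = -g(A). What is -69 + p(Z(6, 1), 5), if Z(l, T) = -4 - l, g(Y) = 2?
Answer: -71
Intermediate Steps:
p(j, A) = -2 (p(j, A) = -1*2 = -2)
-69 + p(Z(6, 1), 5) = -69 - 2 = -71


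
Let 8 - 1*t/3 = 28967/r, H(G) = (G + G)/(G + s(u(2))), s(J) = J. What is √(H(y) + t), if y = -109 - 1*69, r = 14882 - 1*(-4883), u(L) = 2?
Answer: √4088984998615/434830 ≈ 4.6504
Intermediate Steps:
r = 19765 (r = 14882 + 4883 = 19765)
y = -178 (y = -109 - 69 = -178)
H(G) = 2*G/(2 + G) (H(G) = (G + G)/(G + 2) = (2*G)/(2 + G) = 2*G/(2 + G))
t = 387459/19765 (t = 24 - 86901/19765 = 387459/19765 ≈ 19.603)
√(H(y) + t) = √(2*(-178)/(2 - 178) + 387459/19765) = √(2*(-178)/(-176) + 387459/19765) = √(2*(-178)*(-1/176) + 387459/19765) = √(89/44 + 387459/19765) = √(18807281/869660) = √4088984998615/434830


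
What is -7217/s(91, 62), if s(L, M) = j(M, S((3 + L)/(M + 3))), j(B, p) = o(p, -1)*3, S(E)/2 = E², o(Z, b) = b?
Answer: 7217/3 ≈ 2405.7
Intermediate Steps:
S(E) = 2*E²
j(B, p) = -3 (j(B, p) = -1*3 = -3)
s(L, M) = -3
-7217/s(91, 62) = -7217/(-3) = -7217*(-⅓) = 7217/3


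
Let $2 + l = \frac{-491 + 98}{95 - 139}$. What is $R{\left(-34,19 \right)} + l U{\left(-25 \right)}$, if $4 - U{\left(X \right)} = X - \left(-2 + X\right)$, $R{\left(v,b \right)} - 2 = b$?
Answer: $\frac{767}{22} \approx 34.864$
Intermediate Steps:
$R{\left(v,b \right)} = 2 + b$
$l = \frac{305}{44}$ ($l = -2 + \frac{-491 + 98}{95 - 139} = -2 - \frac{393}{-44} = -2 - - \frac{393}{44} = -2 + \frac{393}{44} = \frac{305}{44} \approx 6.9318$)
$U{\left(X \right)} = 2$ ($U{\left(X \right)} = 4 - \left(X - \left(-2 + X\right)\right) = 4 - 2 = 2$)
$R{\left(-34,19 \right)} + l U{\left(-25 \right)} = \left(2 + 19\right) + \frac{305}{44} \cdot 2 = 21 + \frac{305}{22} = \frac{767}{22}$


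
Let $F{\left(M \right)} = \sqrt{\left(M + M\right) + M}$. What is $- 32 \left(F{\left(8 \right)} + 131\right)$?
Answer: $-4192 - 64 \sqrt{6} \approx -4348.8$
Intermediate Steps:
$F{\left(M \right)} = \sqrt{3} \sqrt{M}$ ($F{\left(M \right)} = \sqrt{2 M + M} = \sqrt{3 M} = \sqrt{3} \sqrt{M}$)
$- 32 \left(F{\left(8 \right)} + 131\right) = - 32 \left(\sqrt{3} \sqrt{8} + 131\right) = - 32 \left(\sqrt{3} \cdot 2 \sqrt{2} + 131\right) = - 32 \left(2 \sqrt{6} + 131\right) = - 32 \left(131 + 2 \sqrt{6}\right) = -4192 - 64 \sqrt{6}$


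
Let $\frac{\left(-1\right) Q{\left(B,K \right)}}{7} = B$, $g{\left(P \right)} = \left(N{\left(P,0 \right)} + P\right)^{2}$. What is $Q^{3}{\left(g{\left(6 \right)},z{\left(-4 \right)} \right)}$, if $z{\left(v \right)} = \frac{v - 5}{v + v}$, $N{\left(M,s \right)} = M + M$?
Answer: $-11666192832$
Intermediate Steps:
$N{\left(M,s \right)} = 2 M$
$z{\left(v \right)} = \frac{-5 + v}{2 v}$
$g{\left(P \right)} = 9 P^{2}$ ($g{\left(P \right)} = \left(2 P + P\right)^{2} = \left(3 P\right)^{2} = 9 P^{2}$)
$Q{\left(B,K \right)} = - 7 B$
$Q^{3}{\left(g{\left(6 \right)},z{\left(-4 \right)} \right)} = \left(- 7 \cdot 9 \cdot 6^{2}\right)^{3} = \left(- 7 \cdot 9 \cdot 36\right)^{3} = \left(\left(-7\right) 324\right)^{3} = \left(-2268\right)^{3} = -11666192832$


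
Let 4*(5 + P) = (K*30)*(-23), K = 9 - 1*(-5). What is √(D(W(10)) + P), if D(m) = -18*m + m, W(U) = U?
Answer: I*√2590 ≈ 50.892*I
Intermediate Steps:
K = 14 (K = 9 + 5 = 14)
D(m) = -17*m
P = -2420 (P = -5 + ((14*30)*(-23))/4 = -5 + (420*(-23))/4 = -5 + (¼)*(-9660) = -5 - 2415 = -2420)
√(D(W(10)) + P) = √(-17*10 - 2420) = √(-170 - 2420) = √(-2590) = I*√2590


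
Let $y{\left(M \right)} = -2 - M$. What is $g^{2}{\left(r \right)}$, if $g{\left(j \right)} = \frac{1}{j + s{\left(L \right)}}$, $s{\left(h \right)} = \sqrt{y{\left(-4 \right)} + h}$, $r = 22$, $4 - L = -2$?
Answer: $\frac{123}{56644} - \frac{11 \sqrt{2}}{28322} \approx 0.0016222$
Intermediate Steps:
$L = 6$ ($L = 4 - -2 = 4 + 2 = 6$)
$s{\left(h \right)} = \sqrt{2 + h}$ ($s{\left(h \right)} = \sqrt{\left(-2 - -4\right) + h} = \sqrt{\left(-2 + 4\right) + h} = \sqrt{2 + h}$)
$g{\left(j \right)} = \frac{1}{j + 2 \sqrt{2}}$ ($g{\left(j \right)} = \frac{1}{j + \sqrt{2 + 6}} = \frac{1}{j + \sqrt{8}} = \frac{1}{j + 2 \sqrt{2}}$)
$g^{2}{\left(r \right)} = \left(\frac{1}{22 + 2 \sqrt{2}}\right)^{2} = \frac{1}{\left(22 + 2 \sqrt{2}\right)^{2}}$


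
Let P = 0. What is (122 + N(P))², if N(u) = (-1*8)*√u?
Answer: 14884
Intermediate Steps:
N(u) = -8*√u
(122 + N(P))² = (122 - 8*√0)² = (122 - 8*0)² = (122 + 0)² = 122² = 14884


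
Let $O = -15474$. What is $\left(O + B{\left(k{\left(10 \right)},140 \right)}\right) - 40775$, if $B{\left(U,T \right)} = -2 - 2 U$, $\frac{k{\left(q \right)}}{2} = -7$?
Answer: $-56223$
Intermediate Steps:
$k{\left(q \right)} = -14$ ($k{\left(q \right)} = 2 \left(-7\right) = -14$)
$\left(O + B{\left(k{\left(10 \right)},140 \right)}\right) - 40775 = \left(-15474 - -26\right) - 40775 = \left(-15474 + \left(-2 + 28\right)\right) - 40775 = \left(-15474 + 26\right) - 40775 = -15448 - 40775 = -56223$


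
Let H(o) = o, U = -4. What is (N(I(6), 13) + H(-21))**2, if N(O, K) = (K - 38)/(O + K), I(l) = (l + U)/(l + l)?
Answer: 3272481/6241 ≈ 524.35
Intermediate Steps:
I(l) = (-4 + l)/(2*l) (I(l) = (l - 4)/(l + l) = (-4 + l)/((2*l)) = (-4 + l)*(1/(2*l)) = (-4 + l)/(2*l))
N(O, K) = (-38 + K)/(K + O)
(N(I(6), 13) + H(-21))**2 = ((-38 + 13)/(13 + (1/2)*(-4 + 6)/6) - 21)**2 = (-25/(13 + (1/2)*(1/6)*2) - 21)**2 = (-25/(13 + 1/6) - 21)**2 = (-25/(79/6) - 21)**2 = ((6/79)*(-25) - 21)**2 = (-150/79 - 21)**2 = (-1809/79)**2 = 3272481/6241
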